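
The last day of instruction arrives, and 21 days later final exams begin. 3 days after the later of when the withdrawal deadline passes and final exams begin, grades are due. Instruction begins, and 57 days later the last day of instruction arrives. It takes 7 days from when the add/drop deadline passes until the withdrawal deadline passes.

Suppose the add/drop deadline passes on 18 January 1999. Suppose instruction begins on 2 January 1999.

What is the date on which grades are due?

The add/drop deadline passes: Jan 18, 1999.
The withdrawal deadline passes: Jan 18, 1999 + 7 days = Jan 25, 1999.
Instruction begins: Jan 2, 1999.
The last day of instruction arrives: Jan 2, 1999 + 57 days = Feb 28, 1999.
Final exams begin: Feb 28, 1999 + 21 days = Mar 21, 1999.
Both prerequisites met — the withdrawal deadline passes (Jan 25, 1999), final exams begin (Mar 21, 1999); the later is Mar 21, 1999.
Grades are due: Mar 21, 1999 + 3 days = Mar 24, 1999.

24 March 1999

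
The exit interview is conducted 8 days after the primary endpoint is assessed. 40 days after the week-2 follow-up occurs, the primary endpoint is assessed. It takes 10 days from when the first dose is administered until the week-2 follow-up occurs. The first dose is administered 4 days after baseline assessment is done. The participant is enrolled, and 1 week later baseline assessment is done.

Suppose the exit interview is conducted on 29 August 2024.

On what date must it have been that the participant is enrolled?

The exit interview is conducted: Aug 29, 2024.
The primary endpoint is assessed: Aug 29, 2024 − 8 days = Aug 21, 2024.
The week-2 follow-up occurs: Aug 21, 2024 − 40 days = Jul 12, 2024.
The first dose is administered: Jul 12, 2024 − 10 days = Jul 2, 2024.
Baseline assessment is done: Jul 2, 2024 − 4 days = Jun 28, 2024.
The participant is enrolled: Jun 28, 2024 − 1 week = Jun 21, 2024.

21 June 2024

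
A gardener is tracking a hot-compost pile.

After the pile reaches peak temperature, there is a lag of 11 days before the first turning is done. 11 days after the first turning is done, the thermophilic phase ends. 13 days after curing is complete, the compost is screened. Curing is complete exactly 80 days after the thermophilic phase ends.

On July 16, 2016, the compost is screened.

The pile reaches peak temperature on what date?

The compost is screened: Jul 16, 2016.
Curing is complete: Jul 16, 2016 − 13 days = Jul 3, 2016.
The thermophilic phase ends: Jul 3, 2016 − 80 days = Apr 14, 2016.
The first turning is done: Apr 14, 2016 − 11 days = Apr 3, 2016.
The pile reaches peak temperature: Apr 3, 2016 − 11 days = Mar 23, 2016.

March 23, 2016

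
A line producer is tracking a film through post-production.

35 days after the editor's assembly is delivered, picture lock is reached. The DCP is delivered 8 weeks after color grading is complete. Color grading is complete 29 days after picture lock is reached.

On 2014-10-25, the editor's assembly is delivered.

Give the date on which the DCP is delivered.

The editor's assembly is delivered: Oct 25, 2014.
Picture lock is reached: Oct 25, 2014 + 35 days = Nov 29, 2014.
Color grading is complete: Nov 29, 2014 + 29 days = Dec 28, 2014.
The DCP is delivered: Dec 28, 2014 + 8 weeks = Feb 22, 2015.

2015-02-22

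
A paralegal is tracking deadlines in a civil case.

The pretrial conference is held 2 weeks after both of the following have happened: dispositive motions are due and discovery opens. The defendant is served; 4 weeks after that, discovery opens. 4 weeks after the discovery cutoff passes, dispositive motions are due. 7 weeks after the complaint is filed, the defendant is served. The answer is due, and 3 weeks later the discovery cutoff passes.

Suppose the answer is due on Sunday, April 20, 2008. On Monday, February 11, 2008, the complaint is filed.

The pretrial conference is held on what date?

Sunday, June 22, 2008

The answer is due: Apr 20, 2008.
The discovery cutoff passes: Apr 20, 2008 + 3 weeks = May 11, 2008.
Dispositive motions are due: May 11, 2008 + 4 weeks = Jun 8, 2008.
The complaint is filed: Feb 11, 2008.
The defendant is served: Feb 11, 2008 + 7 weeks = Mar 31, 2008.
Discovery opens: Mar 31, 2008 + 4 weeks = Apr 28, 2008.
Both prerequisites met — dispositive motions are due (Jun 8, 2008), discovery opens (Apr 28, 2008); the later is Jun 8, 2008.
The pretrial conference is held: Jun 8, 2008 + 2 weeks = Jun 22, 2008.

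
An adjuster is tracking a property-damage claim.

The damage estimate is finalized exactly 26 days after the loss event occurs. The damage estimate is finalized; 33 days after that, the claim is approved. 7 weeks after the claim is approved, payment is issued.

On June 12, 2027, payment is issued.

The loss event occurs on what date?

Payment is issued: Jun 12, 2027.
The claim is approved: Jun 12, 2027 − 7 weeks = Apr 24, 2027.
The damage estimate is finalized: Apr 24, 2027 − 33 days = Mar 22, 2027.
The loss event occurs: Mar 22, 2027 − 26 days = Feb 24, 2027.

February 24, 2027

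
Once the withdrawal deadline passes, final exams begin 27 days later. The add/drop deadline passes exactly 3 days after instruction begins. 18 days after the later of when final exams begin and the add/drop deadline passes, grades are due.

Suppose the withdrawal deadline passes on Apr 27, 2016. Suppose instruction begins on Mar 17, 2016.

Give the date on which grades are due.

The withdrawal deadline passes: Apr 27, 2016.
Final exams begin: Apr 27, 2016 + 27 days = May 24, 2016.
Instruction begins: Mar 17, 2016.
The add/drop deadline passes: Mar 17, 2016 + 3 days = Mar 20, 2016.
Both prerequisites met — final exams begin (May 24, 2016), the add/drop deadline passes (Mar 20, 2016); the later is May 24, 2016.
Grades are due: May 24, 2016 + 18 days = Jun 11, 2016.

Jun 11, 2016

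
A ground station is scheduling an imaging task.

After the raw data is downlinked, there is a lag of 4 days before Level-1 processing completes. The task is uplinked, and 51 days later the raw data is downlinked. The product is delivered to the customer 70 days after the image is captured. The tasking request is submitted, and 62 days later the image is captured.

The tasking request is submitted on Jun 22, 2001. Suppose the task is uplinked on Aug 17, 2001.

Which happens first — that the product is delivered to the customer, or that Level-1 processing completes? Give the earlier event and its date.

Level-1 processing completes — Oct 11, 2001

The tasking request is submitted: Jun 22, 2001.
The image is captured: Jun 22, 2001 + 62 days = Aug 23, 2001.
The product is delivered to the customer: Aug 23, 2001 + 70 days = Nov 1, 2001.
The task is uplinked: Aug 17, 2001.
The raw data is downlinked: Aug 17, 2001 + 51 days = Oct 7, 2001.
Level-1 processing completes: Oct 7, 2001 + 4 days = Oct 11, 2001.
Comparing: the product is delivered to the customer on Nov 1, 2001 vs Level-1 processing completes on Oct 11, 2001. Earlier: Level-1 processing completes.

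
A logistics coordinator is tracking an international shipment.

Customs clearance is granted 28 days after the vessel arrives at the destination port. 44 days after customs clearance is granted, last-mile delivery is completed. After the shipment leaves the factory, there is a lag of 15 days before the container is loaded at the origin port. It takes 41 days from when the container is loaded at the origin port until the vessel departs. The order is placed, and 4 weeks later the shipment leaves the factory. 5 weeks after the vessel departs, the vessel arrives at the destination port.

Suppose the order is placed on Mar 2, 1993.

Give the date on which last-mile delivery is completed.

Sep 9, 1993

The order is placed: Mar 2, 1993.
The shipment leaves the factory: Mar 2, 1993 + 4 weeks = Mar 30, 1993.
The container is loaded at the origin port: Mar 30, 1993 + 15 days = Apr 14, 1993.
The vessel departs: Apr 14, 1993 + 41 days = May 25, 1993.
The vessel arrives at the destination port: May 25, 1993 + 5 weeks = Jun 29, 1993.
Customs clearance is granted: Jun 29, 1993 + 28 days = Jul 27, 1993.
Last-mile delivery is completed: Jul 27, 1993 + 44 days = Sep 9, 1993.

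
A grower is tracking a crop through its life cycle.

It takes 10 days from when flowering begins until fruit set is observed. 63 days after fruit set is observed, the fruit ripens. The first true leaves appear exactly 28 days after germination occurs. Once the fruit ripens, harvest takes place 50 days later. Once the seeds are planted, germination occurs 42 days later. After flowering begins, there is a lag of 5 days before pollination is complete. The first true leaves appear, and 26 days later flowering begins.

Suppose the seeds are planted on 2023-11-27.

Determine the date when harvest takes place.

2024-07-03

The seeds are planted: Nov 27, 2023.
Germination occurs: Nov 27, 2023 + 42 days = Jan 8, 2024.
The first true leaves appear: Jan 8, 2024 + 28 days = Feb 5, 2024.
Flowering begins: Feb 5, 2024 + 26 days = Mar 2, 2024.
Fruit set is observed: Mar 2, 2024 + 10 days = Mar 12, 2024.
The fruit ripens: Mar 12, 2024 + 63 days = May 14, 2024.
Harvest takes place: May 14, 2024 + 50 days = Jul 3, 2024.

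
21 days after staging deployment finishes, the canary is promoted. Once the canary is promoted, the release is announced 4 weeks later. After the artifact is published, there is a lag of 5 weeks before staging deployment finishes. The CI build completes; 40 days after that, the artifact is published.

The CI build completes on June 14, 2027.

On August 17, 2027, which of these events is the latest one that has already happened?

The artifact is published

The CI build completes: Jun 14, 2027.
The artifact is published: Jun 14, 2027 + 40 days = Jul 24, 2027.
Staging deployment finishes: Jul 24, 2027 + 5 weeks = Aug 28, 2027.
The canary is promoted: Aug 28, 2027 + 21 days = Sep 18, 2027.
The release is announced: Sep 18, 2027 + 4 weeks = Oct 16, 2027.
Aug 17, 2027 falls between when the artifact is published (Jul 24, 2027) and when staging deployment finishes (Aug 28, 2027).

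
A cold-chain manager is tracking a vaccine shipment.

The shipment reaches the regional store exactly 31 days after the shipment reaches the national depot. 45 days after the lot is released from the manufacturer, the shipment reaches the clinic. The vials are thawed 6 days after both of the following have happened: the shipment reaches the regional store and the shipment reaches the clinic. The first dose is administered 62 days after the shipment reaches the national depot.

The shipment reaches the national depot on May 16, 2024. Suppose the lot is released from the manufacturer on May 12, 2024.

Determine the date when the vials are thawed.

July 2, 2024

The shipment reaches the national depot: May 16, 2024.
The shipment reaches the regional store: May 16, 2024 + 31 days = Jun 16, 2024.
The lot is released from the manufacturer: May 12, 2024.
The shipment reaches the clinic: May 12, 2024 + 45 days = Jun 26, 2024.
Both prerequisites met — the shipment reaches the regional store (Jun 16, 2024), the shipment reaches the clinic (Jun 26, 2024); the later is Jun 26, 2024.
The vials are thawed: Jun 26, 2024 + 6 days = Jul 2, 2024.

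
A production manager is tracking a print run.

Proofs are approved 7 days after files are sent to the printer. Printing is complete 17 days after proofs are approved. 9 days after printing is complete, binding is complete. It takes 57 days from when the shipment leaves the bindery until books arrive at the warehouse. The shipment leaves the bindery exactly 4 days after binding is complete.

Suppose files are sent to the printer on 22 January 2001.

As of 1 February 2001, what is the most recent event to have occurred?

Proofs are approved

Files are sent to the printer: Jan 22, 2001.
Proofs are approved: Jan 22, 2001 + 7 days = Jan 29, 2001.
Printing is complete: Jan 29, 2001 + 17 days = Feb 15, 2001.
Binding is complete: Feb 15, 2001 + 9 days = Feb 24, 2001.
The shipment leaves the bindery: Feb 24, 2001 + 4 days = Feb 28, 2001.
Books arrive at the warehouse: Feb 28, 2001 + 57 days = Apr 26, 2001.
Feb 1, 2001 falls between when proofs are approved (Jan 29, 2001) and when printing is complete (Feb 15, 2001).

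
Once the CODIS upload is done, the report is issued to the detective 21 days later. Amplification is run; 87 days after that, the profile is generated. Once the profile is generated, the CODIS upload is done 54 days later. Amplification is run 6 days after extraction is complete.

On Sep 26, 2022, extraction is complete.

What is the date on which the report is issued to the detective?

Extraction is complete: Sep 26, 2022.
Amplification is run: Sep 26, 2022 + 6 days = Oct 2, 2022.
The profile is generated: Oct 2, 2022 + 87 days = Dec 28, 2022.
The CODIS upload is done: Dec 28, 2022 + 54 days = Feb 20, 2023.
The report is issued to the detective: Feb 20, 2023 + 21 days = Mar 13, 2023.

Mar 13, 2023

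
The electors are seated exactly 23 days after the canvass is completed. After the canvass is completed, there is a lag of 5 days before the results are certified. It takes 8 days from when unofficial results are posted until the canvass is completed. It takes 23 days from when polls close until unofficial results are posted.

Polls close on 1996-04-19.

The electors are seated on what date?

1996-06-12

Polls close: Apr 19, 1996.
Unofficial results are posted: Apr 19, 1996 + 23 days = May 12, 1996.
The canvass is completed: May 12, 1996 + 8 days = May 20, 1996.
The electors are seated: May 20, 1996 + 23 days = Jun 12, 1996.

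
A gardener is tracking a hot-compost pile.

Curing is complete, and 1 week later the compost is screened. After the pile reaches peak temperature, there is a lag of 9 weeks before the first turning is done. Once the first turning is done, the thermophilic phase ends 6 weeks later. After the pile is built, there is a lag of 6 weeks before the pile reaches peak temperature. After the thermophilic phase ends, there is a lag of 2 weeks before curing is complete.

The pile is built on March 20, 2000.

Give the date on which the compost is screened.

The pile is built: Mar 20, 2000.
The pile reaches peak temperature: Mar 20, 2000 + 6 weeks = May 1, 2000.
The first turning is done: May 1, 2000 + 9 weeks = Jul 3, 2000.
The thermophilic phase ends: Jul 3, 2000 + 6 weeks = Aug 14, 2000.
Curing is complete: Aug 14, 2000 + 2 weeks = Aug 28, 2000.
The compost is screened: Aug 28, 2000 + 1 week = Sep 4, 2000.

September 4, 2000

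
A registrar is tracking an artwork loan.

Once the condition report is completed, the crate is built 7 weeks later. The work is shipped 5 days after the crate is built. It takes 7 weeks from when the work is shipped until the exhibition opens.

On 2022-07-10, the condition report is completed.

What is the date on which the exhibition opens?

The condition report is completed: Jul 10, 2022.
The crate is built: Jul 10, 2022 + 7 weeks = Aug 28, 2022.
The work is shipped: Aug 28, 2022 + 5 days = Sep 2, 2022.
The exhibition opens: Sep 2, 2022 + 7 weeks = Oct 21, 2022.

2022-10-21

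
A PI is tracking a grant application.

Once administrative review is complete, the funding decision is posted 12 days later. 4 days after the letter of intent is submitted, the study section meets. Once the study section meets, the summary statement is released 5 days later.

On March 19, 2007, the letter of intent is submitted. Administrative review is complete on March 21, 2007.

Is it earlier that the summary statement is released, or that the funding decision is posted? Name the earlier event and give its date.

The letter of intent is submitted: Mar 19, 2007.
The study section meets: Mar 19, 2007 + 4 days = Mar 23, 2007.
The summary statement is released: Mar 23, 2007 + 5 days = Mar 28, 2007.
Administrative review is complete: Mar 21, 2007.
The funding decision is posted: Mar 21, 2007 + 12 days = Apr 2, 2007.
Comparing: the summary statement is released on Mar 28, 2007 vs the funding decision is posted on Apr 2, 2007. Earlier: the summary statement is released.

The summary statement is released — March 28, 2007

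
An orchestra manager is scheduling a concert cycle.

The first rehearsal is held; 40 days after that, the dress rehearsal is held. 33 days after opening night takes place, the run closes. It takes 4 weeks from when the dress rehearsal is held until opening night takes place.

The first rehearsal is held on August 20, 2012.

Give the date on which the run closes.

The first rehearsal is held: Aug 20, 2012.
The dress rehearsal is held: Aug 20, 2012 + 40 days = Sep 29, 2012.
Opening night takes place: Sep 29, 2012 + 4 weeks = Oct 27, 2012.
The run closes: Oct 27, 2012 + 33 days = Nov 29, 2012.

November 29, 2012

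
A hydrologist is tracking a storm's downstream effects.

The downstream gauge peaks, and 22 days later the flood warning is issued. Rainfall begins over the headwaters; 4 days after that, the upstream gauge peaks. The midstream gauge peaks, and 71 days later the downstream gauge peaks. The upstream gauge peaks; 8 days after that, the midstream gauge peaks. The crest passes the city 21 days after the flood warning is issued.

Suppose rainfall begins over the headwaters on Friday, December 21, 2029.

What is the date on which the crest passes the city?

Friday, April 26, 2030

Rainfall begins over the headwaters: Dec 21, 2029.
The upstream gauge peaks: Dec 21, 2029 + 4 days = Dec 25, 2029.
The midstream gauge peaks: Dec 25, 2029 + 8 days = Jan 2, 2030.
The downstream gauge peaks: Jan 2, 2030 + 71 days = Mar 14, 2030.
The flood warning is issued: Mar 14, 2030 + 22 days = Apr 5, 2030.
The crest passes the city: Apr 5, 2030 + 21 days = Apr 26, 2030.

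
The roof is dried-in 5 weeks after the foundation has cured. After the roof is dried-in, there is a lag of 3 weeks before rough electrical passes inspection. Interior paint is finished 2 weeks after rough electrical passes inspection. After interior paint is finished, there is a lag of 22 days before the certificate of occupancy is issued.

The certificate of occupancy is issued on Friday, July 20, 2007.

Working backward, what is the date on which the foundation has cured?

Thursday, April 19, 2007

The certificate of occupancy is issued: Jul 20, 2007.
Interior paint is finished: Jul 20, 2007 − 22 days = Jun 28, 2007.
Rough electrical passes inspection: Jun 28, 2007 − 2 weeks = Jun 14, 2007.
The roof is dried-in: Jun 14, 2007 − 3 weeks = May 24, 2007.
The foundation has cured: May 24, 2007 − 5 weeks = Apr 19, 2007.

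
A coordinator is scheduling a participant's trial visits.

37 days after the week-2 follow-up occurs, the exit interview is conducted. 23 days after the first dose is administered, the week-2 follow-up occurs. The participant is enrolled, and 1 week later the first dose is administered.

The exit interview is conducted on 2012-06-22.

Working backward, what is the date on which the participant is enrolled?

2012-04-16

The exit interview is conducted: Jun 22, 2012.
The week-2 follow-up occurs: Jun 22, 2012 − 37 days = May 16, 2012.
The first dose is administered: May 16, 2012 − 23 days = Apr 23, 2012.
The participant is enrolled: Apr 23, 2012 − 1 week = Apr 16, 2012.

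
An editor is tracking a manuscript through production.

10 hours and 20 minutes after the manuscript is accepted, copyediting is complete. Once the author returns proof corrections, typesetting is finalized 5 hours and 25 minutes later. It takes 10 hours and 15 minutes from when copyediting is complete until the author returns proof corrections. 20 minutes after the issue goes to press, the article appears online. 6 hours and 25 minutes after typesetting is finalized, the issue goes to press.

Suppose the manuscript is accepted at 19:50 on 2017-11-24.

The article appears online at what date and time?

04:35 on 2017-11-26

The manuscript is accepted: 19:50 Nov 24, 2017.
Copyediting is complete: 19:50 Nov 24, 2017 + 10h20m = 06:10 Nov 25, 2017.
The author returns proof corrections: 06:10 Nov 25, 2017 + 10h15m = 16:25 Nov 25, 2017.
Typesetting is finalized: 16:25 Nov 25, 2017 + 5h25m = 21:50 Nov 25, 2017.
The issue goes to press: 21:50 Nov 25, 2017 + 6h25m = 04:15 Nov 26, 2017.
The article appears online: 04:15 Nov 26, 2017 + 20m = 04:35 Nov 26, 2017.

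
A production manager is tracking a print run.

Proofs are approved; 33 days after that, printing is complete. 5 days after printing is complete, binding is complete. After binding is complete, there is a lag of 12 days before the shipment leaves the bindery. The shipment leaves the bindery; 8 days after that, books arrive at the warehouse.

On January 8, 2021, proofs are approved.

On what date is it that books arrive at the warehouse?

March 7, 2021

Proofs are approved: Jan 8, 2021.
Printing is complete: Jan 8, 2021 + 33 days = Feb 10, 2021.
Binding is complete: Feb 10, 2021 + 5 days = Feb 15, 2021.
The shipment leaves the bindery: Feb 15, 2021 + 12 days = Feb 27, 2021.
Books arrive at the warehouse: Feb 27, 2021 + 8 days = Mar 7, 2021.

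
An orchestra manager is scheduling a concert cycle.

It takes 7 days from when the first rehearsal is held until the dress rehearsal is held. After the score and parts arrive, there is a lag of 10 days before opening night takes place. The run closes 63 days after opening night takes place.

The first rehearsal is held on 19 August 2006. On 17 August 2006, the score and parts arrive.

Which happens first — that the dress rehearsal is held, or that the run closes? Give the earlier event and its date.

The first rehearsal is held: Aug 19, 2006.
The dress rehearsal is held: Aug 19, 2006 + 7 days = Aug 26, 2006.
The score and parts arrive: Aug 17, 2006.
Opening night takes place: Aug 17, 2006 + 10 days = Aug 27, 2006.
The run closes: Aug 27, 2006 + 63 days = Oct 29, 2006.
Comparing: the dress rehearsal is held on Aug 26, 2006 vs the run closes on Oct 29, 2006. Earlier: the dress rehearsal is held.

The dress rehearsal is held — 26 August 2006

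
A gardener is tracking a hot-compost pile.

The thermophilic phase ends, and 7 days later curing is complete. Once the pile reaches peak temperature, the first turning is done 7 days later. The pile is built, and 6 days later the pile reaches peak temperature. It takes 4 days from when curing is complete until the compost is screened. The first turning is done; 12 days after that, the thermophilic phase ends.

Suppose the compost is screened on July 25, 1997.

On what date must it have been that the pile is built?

The compost is screened: Jul 25, 1997.
Curing is complete: Jul 25, 1997 − 4 days = Jul 21, 1997.
The thermophilic phase ends: Jul 21, 1997 − 7 days = Jul 14, 1997.
The first turning is done: Jul 14, 1997 − 12 days = Jul 2, 1997.
The pile reaches peak temperature: Jul 2, 1997 − 7 days = Jun 25, 1997.
The pile is built: Jun 25, 1997 − 6 days = Jun 19, 1997.

June 19, 1997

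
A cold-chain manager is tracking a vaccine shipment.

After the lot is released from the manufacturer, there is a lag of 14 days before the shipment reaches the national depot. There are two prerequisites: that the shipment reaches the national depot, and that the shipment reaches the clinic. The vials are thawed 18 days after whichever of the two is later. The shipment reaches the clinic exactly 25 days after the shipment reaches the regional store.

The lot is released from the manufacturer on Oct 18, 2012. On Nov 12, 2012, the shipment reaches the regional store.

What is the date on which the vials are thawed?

The lot is released from the manufacturer: Oct 18, 2012.
The shipment reaches the national depot: Oct 18, 2012 + 14 days = Nov 1, 2012.
The shipment reaches the regional store: Nov 12, 2012.
The shipment reaches the clinic: Nov 12, 2012 + 25 days = Dec 7, 2012.
Both prerequisites met — the shipment reaches the national depot (Nov 1, 2012), the shipment reaches the clinic (Dec 7, 2012); the later is Dec 7, 2012.
The vials are thawed: Dec 7, 2012 + 18 days = Dec 25, 2012.

Dec 25, 2012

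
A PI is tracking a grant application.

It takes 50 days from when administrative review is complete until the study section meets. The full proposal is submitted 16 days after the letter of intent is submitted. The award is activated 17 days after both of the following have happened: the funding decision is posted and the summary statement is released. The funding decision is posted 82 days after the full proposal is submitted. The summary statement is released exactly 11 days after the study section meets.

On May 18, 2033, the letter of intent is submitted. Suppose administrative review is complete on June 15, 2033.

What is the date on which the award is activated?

September 10, 2033

The letter of intent is submitted: May 18, 2033.
The full proposal is submitted: May 18, 2033 + 16 days = Jun 3, 2033.
The funding decision is posted: Jun 3, 2033 + 82 days = Aug 24, 2033.
Administrative review is complete: Jun 15, 2033.
The study section meets: Jun 15, 2033 + 50 days = Aug 4, 2033.
The summary statement is released: Aug 4, 2033 + 11 days = Aug 15, 2033.
Both prerequisites met — the funding decision is posted (Aug 24, 2033), the summary statement is released (Aug 15, 2033); the later is Aug 24, 2033.
The award is activated: Aug 24, 2033 + 17 days = Sep 10, 2033.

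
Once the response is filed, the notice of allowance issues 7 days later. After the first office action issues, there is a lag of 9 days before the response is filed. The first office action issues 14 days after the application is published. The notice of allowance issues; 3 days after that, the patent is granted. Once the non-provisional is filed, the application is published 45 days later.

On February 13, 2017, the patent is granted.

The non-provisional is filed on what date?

The patent is granted: Feb 13, 2017.
The notice of allowance issues: Feb 13, 2017 − 3 days = Feb 10, 2017.
The response is filed: Feb 10, 2017 − 7 days = Feb 3, 2017.
The first office action issues: Feb 3, 2017 − 9 days = Jan 25, 2017.
The application is published: Jan 25, 2017 − 14 days = Jan 11, 2017.
The non-provisional is filed: Jan 11, 2017 − 45 days = Nov 27, 2016.

November 27, 2016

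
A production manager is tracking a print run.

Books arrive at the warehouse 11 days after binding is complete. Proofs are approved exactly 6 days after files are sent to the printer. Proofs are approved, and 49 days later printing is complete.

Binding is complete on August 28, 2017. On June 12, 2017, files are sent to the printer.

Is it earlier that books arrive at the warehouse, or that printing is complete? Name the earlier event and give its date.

Binding is complete: Aug 28, 2017.
Books arrive at the warehouse: Aug 28, 2017 + 11 days = Sep 8, 2017.
Files are sent to the printer: Jun 12, 2017.
Proofs are approved: Jun 12, 2017 + 6 days = Jun 18, 2017.
Printing is complete: Jun 18, 2017 + 49 days = Aug 6, 2017.
Comparing: books arrive at the warehouse on Sep 8, 2017 vs printing is complete on Aug 6, 2017. Earlier: printing is complete.

Printing is complete — August 6, 2017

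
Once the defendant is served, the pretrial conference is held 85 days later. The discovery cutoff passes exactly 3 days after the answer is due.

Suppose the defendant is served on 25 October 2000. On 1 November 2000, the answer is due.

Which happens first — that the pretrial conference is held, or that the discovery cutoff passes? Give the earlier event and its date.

The discovery cutoff passes — 4 November 2000

The defendant is served: Oct 25, 2000.
The pretrial conference is held: Oct 25, 2000 + 85 days = Jan 18, 2001.
The answer is due: Nov 1, 2000.
The discovery cutoff passes: Nov 1, 2000 + 3 days = Nov 4, 2000.
Comparing: the pretrial conference is held on Jan 18, 2001 vs the discovery cutoff passes on Nov 4, 2000. Earlier: the discovery cutoff passes.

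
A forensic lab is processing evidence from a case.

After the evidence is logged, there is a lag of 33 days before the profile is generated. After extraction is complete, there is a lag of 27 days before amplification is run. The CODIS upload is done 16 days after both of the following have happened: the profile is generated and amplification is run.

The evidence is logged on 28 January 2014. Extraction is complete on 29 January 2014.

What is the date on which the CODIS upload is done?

18 March 2014

The evidence is logged: Jan 28, 2014.
The profile is generated: Jan 28, 2014 + 33 days = Mar 2, 2014.
Extraction is complete: Jan 29, 2014.
Amplification is run: Jan 29, 2014 + 27 days = Feb 25, 2014.
Both prerequisites met — the profile is generated (Mar 2, 2014), amplification is run (Feb 25, 2014); the later is Mar 2, 2014.
The CODIS upload is done: Mar 2, 2014 + 16 days = Mar 18, 2014.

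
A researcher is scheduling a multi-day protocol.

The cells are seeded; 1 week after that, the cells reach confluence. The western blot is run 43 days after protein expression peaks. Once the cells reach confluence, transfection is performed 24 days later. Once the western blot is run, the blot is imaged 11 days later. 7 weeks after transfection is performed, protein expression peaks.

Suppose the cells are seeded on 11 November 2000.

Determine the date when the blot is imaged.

The cells are seeded: Nov 11, 2000.
The cells reach confluence: Nov 11, 2000 + 1 week = Nov 18, 2000.
Transfection is performed: Nov 18, 2000 + 24 days = Dec 12, 2000.
Protein expression peaks: Dec 12, 2000 + 7 weeks = Jan 30, 2001.
The western blot is run: Jan 30, 2001 + 43 days = Mar 14, 2001.
The blot is imaged: Mar 14, 2001 + 11 days = Mar 25, 2001.

25 March 2001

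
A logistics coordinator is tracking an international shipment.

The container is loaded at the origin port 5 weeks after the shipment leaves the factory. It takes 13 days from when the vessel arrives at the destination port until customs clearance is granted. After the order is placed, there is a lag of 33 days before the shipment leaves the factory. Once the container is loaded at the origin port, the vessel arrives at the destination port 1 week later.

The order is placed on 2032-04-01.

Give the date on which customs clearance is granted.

The order is placed: Apr 1, 2032.
The shipment leaves the factory: Apr 1, 2032 + 33 days = May 4, 2032.
The container is loaded at the origin port: May 4, 2032 + 5 weeks = Jun 8, 2032.
The vessel arrives at the destination port: Jun 8, 2032 + 1 week = Jun 15, 2032.
Customs clearance is granted: Jun 15, 2032 + 13 days = Jun 28, 2032.

2032-06-28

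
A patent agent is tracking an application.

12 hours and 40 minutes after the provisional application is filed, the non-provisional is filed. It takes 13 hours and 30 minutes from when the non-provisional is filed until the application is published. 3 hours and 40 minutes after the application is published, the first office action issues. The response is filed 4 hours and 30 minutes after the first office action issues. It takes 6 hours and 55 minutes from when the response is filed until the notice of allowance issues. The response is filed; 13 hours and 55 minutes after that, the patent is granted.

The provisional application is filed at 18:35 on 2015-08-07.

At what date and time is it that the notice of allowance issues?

The provisional application is filed: 18:35 Aug 7, 2015.
The non-provisional is filed: 18:35 Aug 7, 2015 + 12h40m = 07:15 Aug 8, 2015.
The application is published: 07:15 Aug 8, 2015 + 13h30m = 20:45 Aug 8, 2015.
The first office action issues: 20:45 Aug 8, 2015 + 3h40m = 00:25 Aug 9, 2015.
The response is filed: 00:25 Aug 9, 2015 + 4h30m = 04:55 Aug 9, 2015.
The notice of allowance issues: 04:55 Aug 9, 2015 + 6h55m = 11:50 Aug 9, 2015.

11:50 on 2015-08-09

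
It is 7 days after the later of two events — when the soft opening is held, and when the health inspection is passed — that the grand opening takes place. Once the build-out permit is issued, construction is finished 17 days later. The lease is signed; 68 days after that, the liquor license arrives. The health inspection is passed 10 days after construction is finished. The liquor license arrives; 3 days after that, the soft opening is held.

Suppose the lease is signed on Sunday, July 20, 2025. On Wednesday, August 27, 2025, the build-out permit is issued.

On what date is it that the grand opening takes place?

Monday, October 6, 2025

The lease is signed: Jul 20, 2025.
The liquor license arrives: Jul 20, 2025 + 68 days = Sep 26, 2025.
The soft opening is held: Sep 26, 2025 + 3 days = Sep 29, 2025.
The build-out permit is issued: Aug 27, 2025.
Construction is finished: Aug 27, 2025 + 17 days = Sep 13, 2025.
The health inspection is passed: Sep 13, 2025 + 10 days = Sep 23, 2025.
Both prerequisites met — the soft opening is held (Sep 29, 2025), the health inspection is passed (Sep 23, 2025); the later is Sep 29, 2025.
The grand opening takes place: Sep 29, 2025 + 7 days = Oct 6, 2025.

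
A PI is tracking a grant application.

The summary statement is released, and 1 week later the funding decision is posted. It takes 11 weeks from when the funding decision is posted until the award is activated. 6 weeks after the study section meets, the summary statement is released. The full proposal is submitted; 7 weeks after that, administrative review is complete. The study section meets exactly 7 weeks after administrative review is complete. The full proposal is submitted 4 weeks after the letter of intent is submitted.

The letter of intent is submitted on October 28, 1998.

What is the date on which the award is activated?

July 7, 1999

The letter of intent is submitted: Oct 28, 1998.
The full proposal is submitted: Oct 28, 1998 + 4 weeks = Nov 25, 1998.
Administrative review is complete: Nov 25, 1998 + 7 weeks = Jan 13, 1999.
The study section meets: Jan 13, 1999 + 7 weeks = Mar 3, 1999.
The summary statement is released: Mar 3, 1999 + 6 weeks = Apr 14, 1999.
The funding decision is posted: Apr 14, 1999 + 1 week = Apr 21, 1999.
The award is activated: Apr 21, 1999 + 11 weeks = Jul 7, 1999.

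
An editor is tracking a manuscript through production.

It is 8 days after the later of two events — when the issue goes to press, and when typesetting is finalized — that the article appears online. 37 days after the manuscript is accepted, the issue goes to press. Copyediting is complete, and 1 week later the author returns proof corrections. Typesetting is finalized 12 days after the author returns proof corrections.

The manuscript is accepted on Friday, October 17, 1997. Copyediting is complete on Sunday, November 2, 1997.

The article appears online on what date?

Monday, December 1, 1997

The manuscript is accepted: Oct 17, 1997.
The issue goes to press: Oct 17, 1997 + 37 days = Nov 23, 1997.
Copyediting is complete: Nov 2, 1997.
The author returns proof corrections: Nov 2, 1997 + 1 week = Nov 9, 1997.
Typesetting is finalized: Nov 9, 1997 + 12 days = Nov 21, 1997.
Both prerequisites met — the issue goes to press (Nov 23, 1997), typesetting is finalized (Nov 21, 1997); the later is Nov 23, 1997.
The article appears online: Nov 23, 1997 + 8 days = Dec 1, 1997.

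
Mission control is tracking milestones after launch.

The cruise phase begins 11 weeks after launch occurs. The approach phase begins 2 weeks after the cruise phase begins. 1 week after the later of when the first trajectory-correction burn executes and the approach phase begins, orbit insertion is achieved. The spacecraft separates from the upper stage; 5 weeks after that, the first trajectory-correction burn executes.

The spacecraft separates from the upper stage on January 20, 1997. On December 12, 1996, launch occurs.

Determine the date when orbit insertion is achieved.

March 20, 1997

The spacecraft separates from the upper stage: Jan 20, 1997.
The first trajectory-correction burn executes: Jan 20, 1997 + 5 weeks = Feb 24, 1997.
Launch occurs: Dec 12, 1996.
The cruise phase begins: Dec 12, 1996 + 11 weeks = Feb 27, 1997.
The approach phase begins: Feb 27, 1997 + 2 weeks = Mar 13, 1997.
Both prerequisites met — the first trajectory-correction burn executes (Feb 24, 1997), the approach phase begins (Mar 13, 1997); the later is Mar 13, 1997.
Orbit insertion is achieved: Mar 13, 1997 + 1 week = Mar 20, 1997.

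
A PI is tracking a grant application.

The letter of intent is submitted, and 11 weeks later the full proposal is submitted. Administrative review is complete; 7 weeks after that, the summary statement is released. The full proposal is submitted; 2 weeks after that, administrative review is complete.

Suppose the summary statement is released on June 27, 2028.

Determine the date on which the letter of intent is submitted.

The summary statement is released: Jun 27, 2028.
Administrative review is complete: Jun 27, 2028 − 7 weeks = May 9, 2028.
The full proposal is submitted: May 9, 2028 − 2 weeks = Apr 25, 2028.
The letter of intent is submitted: Apr 25, 2028 − 11 weeks = Feb 8, 2028.

February 8, 2028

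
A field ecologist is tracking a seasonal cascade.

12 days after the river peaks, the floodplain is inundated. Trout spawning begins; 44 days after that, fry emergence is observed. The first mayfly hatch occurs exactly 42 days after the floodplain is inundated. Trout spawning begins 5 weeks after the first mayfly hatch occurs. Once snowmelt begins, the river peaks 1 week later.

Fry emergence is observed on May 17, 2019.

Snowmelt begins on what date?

December 28, 2018

Fry emergence is observed: May 17, 2019.
Trout spawning begins: May 17, 2019 − 44 days = Apr 3, 2019.
The first mayfly hatch occurs: Apr 3, 2019 − 5 weeks = Feb 27, 2019.
The floodplain is inundated: Feb 27, 2019 − 42 days = Jan 16, 2019.
The river peaks: Jan 16, 2019 − 12 days = Jan 4, 2019.
Snowmelt begins: Jan 4, 2019 − 1 week = Dec 28, 2018.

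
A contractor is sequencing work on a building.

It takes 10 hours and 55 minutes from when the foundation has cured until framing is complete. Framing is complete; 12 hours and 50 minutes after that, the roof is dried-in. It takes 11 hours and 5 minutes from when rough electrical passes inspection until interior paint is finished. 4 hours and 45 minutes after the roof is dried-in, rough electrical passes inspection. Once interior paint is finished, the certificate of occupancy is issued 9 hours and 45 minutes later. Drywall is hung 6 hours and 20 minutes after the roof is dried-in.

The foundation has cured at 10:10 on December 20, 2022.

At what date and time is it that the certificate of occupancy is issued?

11:30 on December 22, 2022

The foundation has cured: 10:10 Dec 20, 2022.
Framing is complete: 10:10 Dec 20, 2022 + 10h55m = 21:05 Dec 20, 2022.
The roof is dried-in: 21:05 Dec 20, 2022 + 12h50m = 09:55 Dec 21, 2022.
Rough electrical passes inspection: 09:55 Dec 21, 2022 + 4h45m = 14:40 Dec 21, 2022.
Interior paint is finished: 14:40 Dec 21, 2022 + 11h05m = 01:45 Dec 22, 2022.
The certificate of occupancy is issued: 01:45 Dec 22, 2022 + 9h45m = 11:30 Dec 22, 2022.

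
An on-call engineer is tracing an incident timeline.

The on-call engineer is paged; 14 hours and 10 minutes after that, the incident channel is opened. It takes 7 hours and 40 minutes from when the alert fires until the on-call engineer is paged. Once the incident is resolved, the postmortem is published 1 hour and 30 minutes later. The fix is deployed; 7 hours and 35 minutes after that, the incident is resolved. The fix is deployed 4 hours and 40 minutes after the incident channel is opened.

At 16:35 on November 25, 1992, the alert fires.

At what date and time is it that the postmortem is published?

The alert fires: 16:35 Nov 25, 1992.
The on-call engineer is paged: 16:35 Nov 25, 1992 + 7h40m = 00:15 Nov 26, 1992.
The incident channel is opened: 00:15 Nov 26, 1992 + 14h10m = 14:25 Nov 26, 1992.
The fix is deployed: 14:25 Nov 26, 1992 + 4h40m = 19:05 Nov 26, 1992.
The incident is resolved: 19:05 Nov 26, 1992 + 7h35m = 02:40 Nov 27, 1992.
The postmortem is published: 02:40 Nov 27, 1992 + 1h30m = 04:10 Nov 27, 1992.

04:10 on November 27, 1992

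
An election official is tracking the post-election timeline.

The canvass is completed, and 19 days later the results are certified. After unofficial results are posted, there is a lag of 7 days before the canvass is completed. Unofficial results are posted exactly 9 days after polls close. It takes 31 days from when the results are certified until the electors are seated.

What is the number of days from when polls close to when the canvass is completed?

16 days

Causal path: polls close → unofficial results are posted → the canvass is completed.
Total delay along the path: 9 + 7 = 16 days.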